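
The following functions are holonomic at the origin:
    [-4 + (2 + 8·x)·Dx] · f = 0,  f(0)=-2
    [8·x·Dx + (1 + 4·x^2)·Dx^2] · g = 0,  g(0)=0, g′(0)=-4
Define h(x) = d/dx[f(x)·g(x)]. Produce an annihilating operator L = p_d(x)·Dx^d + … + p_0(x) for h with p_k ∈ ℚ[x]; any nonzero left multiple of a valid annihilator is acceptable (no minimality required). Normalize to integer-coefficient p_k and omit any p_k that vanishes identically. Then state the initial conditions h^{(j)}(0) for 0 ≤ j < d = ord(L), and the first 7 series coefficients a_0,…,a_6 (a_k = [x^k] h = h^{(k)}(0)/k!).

f: a_k = -2, -4, 4, -8, 20, -56, 168, …
g: a_k = 0, -4, 0, 16/3, 0, -64/5, 0, …
Product ⇒ symmetric product L₀, ord ≤ 2.
h=h₀': d/dx-closure on L₀ ⇒ L.
L = (-4 + 160·x + 320·x^2 - 384·x^3 - 192·x^4) + (16 + 120·x + 432·x^2 + 544·x^3 - 1344·x^4 - 768·x^5)·Dx + (3 + 20·x + 24·x^2 - 16·x^3 - 16·x^4 - 384·x^5 - 256·x^6)·Dx^2  (order 2).
h: a_k = 8, 32, -80, 128/3, -496/3, 6976/5, -72416/15, …
ICs: h(0) = 8, h′(0) = 32.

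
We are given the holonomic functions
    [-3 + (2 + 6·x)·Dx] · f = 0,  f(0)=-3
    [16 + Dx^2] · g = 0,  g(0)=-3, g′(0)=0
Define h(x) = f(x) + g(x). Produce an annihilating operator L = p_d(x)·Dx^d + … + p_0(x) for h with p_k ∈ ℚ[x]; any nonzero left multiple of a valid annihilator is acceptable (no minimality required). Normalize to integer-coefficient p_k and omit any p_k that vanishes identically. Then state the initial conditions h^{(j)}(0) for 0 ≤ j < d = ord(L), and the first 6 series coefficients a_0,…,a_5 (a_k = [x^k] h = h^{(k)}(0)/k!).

f: a_k = -3, -9/2, 27/8, -81/16, 1215/128, -5103/256, …
g: a_k = -3, 0, 24, 0, -32, 0, …
h₀=f+g: left-lcm gives L₀, ord ≤ 3.
L = (-4368 - 18432·x - 27648·x^2) + (1760 + 17568·x + 55296·x^2 + 55296·x^3)·Dx + (-273 - 1152·x - 1728·x^2)·Dx^2 + (110 + 1098·x + 3456·x^2 + 3456·x^3)·Dx^3  (order 3).
h: a_k = -6, -9/2, 219/8, -81/16, -2881/128, -5103/256, …
ICs: h(0) = -6, h′(0) = -9/2, h′′(0) = 219/4.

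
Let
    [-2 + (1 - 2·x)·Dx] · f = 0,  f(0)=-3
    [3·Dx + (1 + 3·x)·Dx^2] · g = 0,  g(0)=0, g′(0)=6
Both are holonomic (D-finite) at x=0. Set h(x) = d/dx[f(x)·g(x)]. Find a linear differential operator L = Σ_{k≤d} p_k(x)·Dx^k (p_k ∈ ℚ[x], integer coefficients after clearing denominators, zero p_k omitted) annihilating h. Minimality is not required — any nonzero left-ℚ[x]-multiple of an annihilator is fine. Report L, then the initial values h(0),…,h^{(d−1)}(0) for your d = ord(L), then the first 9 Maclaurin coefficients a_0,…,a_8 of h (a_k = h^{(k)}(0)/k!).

f: a_k = -3, -6, -12, -24, -48, -96, -192, -384, -768, …
g: a_k = 0, 6, -9, 18, -81/2, 486/5, -243, 4374/7, -6561/4, …
Sym-product of L_f,L_g gives L₀ (≤ ord 2).
Derive L from L₀ (diff closure).
L = 24 + 30·x·Dx + (-1 - x + 6·x^2)·Dx^2  (order 2).
h: a_k = -18, -18, -216, -90, -1683, 1674/5, -61704/5, 390546/35, -6509403/70, …
ICs: h(0) = -18, h′(0) = -18.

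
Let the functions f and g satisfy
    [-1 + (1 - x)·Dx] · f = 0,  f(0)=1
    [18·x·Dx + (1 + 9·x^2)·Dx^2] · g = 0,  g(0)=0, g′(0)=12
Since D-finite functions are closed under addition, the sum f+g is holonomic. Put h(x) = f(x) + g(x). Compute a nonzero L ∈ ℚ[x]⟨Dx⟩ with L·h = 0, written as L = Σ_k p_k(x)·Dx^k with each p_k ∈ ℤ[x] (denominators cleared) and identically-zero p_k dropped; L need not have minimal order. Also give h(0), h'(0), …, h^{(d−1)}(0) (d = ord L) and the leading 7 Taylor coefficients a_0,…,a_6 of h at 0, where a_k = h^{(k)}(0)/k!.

L = (-18 + 72·x + 486·x^2)·Dx + (12 - 18·x - 180·x^2 + 486·x^3)·Dx^2 + (-1 - 8·x - 72·x^3 + 81·x^4)·Dx^3  (order 3).
h: a_k = 1, 13, 1, -35, 1, 977/5, 1, …
ICs: h(0) = 1, h′(0) = 13, h′′(0) = 2.

f: a_k = 1, 1, 1, 1, 1, 1, 1, …
g: a_k = 0, 12, 0, -36, 0, 972/5, 0, …
Sum ⇒ L₀ = lclm(L_f,L_g) in ℚ(x)⟨Dx⟩.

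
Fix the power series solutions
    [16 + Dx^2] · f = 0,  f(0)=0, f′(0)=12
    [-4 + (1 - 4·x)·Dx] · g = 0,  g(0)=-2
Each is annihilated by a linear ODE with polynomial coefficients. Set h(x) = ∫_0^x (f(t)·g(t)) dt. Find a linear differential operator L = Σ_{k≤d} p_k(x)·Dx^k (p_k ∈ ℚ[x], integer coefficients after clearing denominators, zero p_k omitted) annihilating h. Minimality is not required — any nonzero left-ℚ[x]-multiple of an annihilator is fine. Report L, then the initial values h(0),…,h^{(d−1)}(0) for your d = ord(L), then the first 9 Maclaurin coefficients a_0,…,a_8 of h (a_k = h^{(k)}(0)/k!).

f: a_k = 0, 12, 0, -32, 0, 128/5, 0, -1024/105, 0, …
g: a_k = -2, -8, -32, -128, -512, -2048, -8192, -32768, -131072, …
h₀=f·g: eliminate ⇒ L₀, order ≤ 2·1.
Integrate: L := L₀·Dx.
L = (-16 + 64·x)·Dx + 8·Dx^2 + (-1 + 4·x)·Dx^3  (order 3).
h: a_k = 0, 0, -12, -32, -80, -256, -12928/15, -103424/35, -1085696/105, …
ICs: h(0) = 0, h′(0) = 0, h′′(0) = -24.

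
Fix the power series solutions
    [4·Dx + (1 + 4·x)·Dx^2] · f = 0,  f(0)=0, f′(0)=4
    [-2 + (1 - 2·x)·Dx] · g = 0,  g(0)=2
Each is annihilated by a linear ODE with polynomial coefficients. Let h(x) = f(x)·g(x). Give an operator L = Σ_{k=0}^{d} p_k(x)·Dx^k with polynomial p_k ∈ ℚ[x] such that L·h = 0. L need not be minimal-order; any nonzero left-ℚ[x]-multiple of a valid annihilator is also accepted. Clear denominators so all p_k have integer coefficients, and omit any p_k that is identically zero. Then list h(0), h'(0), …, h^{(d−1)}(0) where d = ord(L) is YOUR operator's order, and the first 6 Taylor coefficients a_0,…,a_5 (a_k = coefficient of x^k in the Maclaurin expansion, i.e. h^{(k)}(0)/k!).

L = 8 + 24·x·Dx + (-1 - 2·x + 8·x^2)·Dx^2  (order 2).
h: a_k = 0, 8, 0, 128/3, -128/3, 4864/15, …
ICs: h(0) = 0, h′(0) = 8.

f: a_k = 0, 4, -8, 64/3, -64, 1024/5, …
g: a_k = 2, 4, 8, 16, 32, 64, …
h₀=f·g: eliminate ⇒ L₀, order ≤ 2·1.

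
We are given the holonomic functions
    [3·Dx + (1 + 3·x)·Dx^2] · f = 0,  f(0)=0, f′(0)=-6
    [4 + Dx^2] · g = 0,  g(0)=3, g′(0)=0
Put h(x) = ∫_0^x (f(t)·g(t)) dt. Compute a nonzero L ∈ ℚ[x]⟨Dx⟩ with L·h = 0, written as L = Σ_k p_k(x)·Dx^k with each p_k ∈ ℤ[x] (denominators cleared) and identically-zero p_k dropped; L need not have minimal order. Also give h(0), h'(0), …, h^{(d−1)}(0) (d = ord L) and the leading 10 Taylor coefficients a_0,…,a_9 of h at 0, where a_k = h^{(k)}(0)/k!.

L = (-1112 - 1248·x + 7344·x^2 + 27648·x^3 + 20736·x^4)·Dx + (-48 + 2160·x + 10368·x^2 + 10368·x^3)·Dx^2 + (-250 + 240·x + 4968·x^2 + 13824·x^3 + 10368·x^4)·Dx^3 + (-12 + 540·x + 2592·x^2 + 2592·x^3)·Dx^4 + (7 + 138·x + 783·x^2 + 1728·x^3 + 1296·x^4)·Dx^5  (order 5).
h: a_k = 0, 0, -9, 9, -9/2, 27/2, -163/5, 72, -23201/140, 23609/60, …
ICs: h(0) = 0, h′(0) = 0, h′′(0) = -18, h′′′(0) = 54, h′′′′(0) = -108.

f: a_k = 0, -6, 9, -18, 81/2, -486/5, 243, -4374/7, 6561/4, -4374, …
g: a_k = 3, 0, -6, 0, 2, 0, -4/15, 0, 2/105, 0, …
L₀ := L_f ⊗_s L_g (sym. prod.), ord ≤ 4.
h=∫₀ˣh₀: take L = L₀·Dx.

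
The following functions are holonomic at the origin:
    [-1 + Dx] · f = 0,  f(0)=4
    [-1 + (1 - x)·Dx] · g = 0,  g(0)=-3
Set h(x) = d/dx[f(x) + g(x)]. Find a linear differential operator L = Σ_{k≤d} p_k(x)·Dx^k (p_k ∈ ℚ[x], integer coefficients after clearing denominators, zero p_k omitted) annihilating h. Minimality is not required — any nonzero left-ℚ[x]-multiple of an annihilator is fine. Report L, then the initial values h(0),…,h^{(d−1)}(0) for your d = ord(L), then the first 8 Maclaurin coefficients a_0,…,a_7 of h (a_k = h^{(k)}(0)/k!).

f: a_k = 4, 4, 2, 2/3, 1/6, 1/30, 1/180, 1/1260, …
g: a_k = -3, -3, -3, -3, -3, -3, -3, -3, …
h₀=f+g: left-lcm gives L₀, ord ≤ 2.
Derive L from L₀ (diff closure).
L = (4 + 2·x) + (-5 - 2·x + x^2)·Dx + (1 - x^2)·Dx^2  (order 2).
h: a_k = 1, -2, -7, -34/3, -89/6, -539/30, -3779/180, -30239/1260, …
ICs: h(0) = 1, h′(0) = -2.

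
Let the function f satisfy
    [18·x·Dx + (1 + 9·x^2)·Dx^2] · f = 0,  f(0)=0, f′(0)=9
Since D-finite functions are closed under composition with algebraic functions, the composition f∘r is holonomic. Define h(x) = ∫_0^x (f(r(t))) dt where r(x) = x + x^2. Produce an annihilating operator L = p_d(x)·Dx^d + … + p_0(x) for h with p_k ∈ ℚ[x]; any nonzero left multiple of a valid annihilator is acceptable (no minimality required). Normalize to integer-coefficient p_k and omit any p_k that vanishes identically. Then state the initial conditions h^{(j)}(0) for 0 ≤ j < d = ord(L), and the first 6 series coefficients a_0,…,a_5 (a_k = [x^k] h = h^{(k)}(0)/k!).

f: a_k = 0, 9, 0, -27, 0, 729/5, …
Substitute x→r, Dx→(1/r')Dx; clear ⇒ L₀.
Integrate: L := L₀·Dx.
L = (-2 + 18·x + 72·x^2 + 108·x^3 + 54·x^4)·Dx^2 + (1 + 2·x + 9·x^2 + 36·x^3 + 45·x^4 + 18·x^5)·Dx^3  (order 3).
h: a_k = 0, 0, 9/2, 3, -27/4, -81/5, …
ICs: h(0) = 0, h′(0) = 0, h′′(0) = 9.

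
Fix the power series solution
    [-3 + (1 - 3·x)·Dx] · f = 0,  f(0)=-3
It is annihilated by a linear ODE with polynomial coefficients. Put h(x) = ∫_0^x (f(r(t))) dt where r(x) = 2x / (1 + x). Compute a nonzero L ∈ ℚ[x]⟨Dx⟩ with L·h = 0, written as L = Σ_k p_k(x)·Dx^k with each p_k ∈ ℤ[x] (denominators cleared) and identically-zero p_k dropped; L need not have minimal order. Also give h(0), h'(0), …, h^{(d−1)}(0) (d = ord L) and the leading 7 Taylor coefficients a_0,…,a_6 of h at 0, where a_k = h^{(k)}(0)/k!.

f: a_k = -3, -9, -27, -81, -243, -729, -2187, …
f∘r: x↦r, Dx↦Dx/r' in L_f ⇒ L₀.
h=∫₀ˣh₀: take L = L₀·Dx.
L = 6·Dx + (-1 + 4·x + 5·x^2)·Dx^2  (order 2).
h: a_k = 0, -3, -9, -30, -225/2, -450, -1875, …
ICs: h(0) = 0, h′(0) = -3.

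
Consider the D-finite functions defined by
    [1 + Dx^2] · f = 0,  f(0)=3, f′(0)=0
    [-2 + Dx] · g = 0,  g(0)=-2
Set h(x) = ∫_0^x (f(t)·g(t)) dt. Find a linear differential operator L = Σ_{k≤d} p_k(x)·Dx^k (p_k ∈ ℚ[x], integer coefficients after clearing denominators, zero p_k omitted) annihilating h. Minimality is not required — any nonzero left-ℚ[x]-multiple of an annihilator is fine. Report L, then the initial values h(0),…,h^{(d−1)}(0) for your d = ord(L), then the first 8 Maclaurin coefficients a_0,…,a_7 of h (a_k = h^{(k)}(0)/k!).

f: a_k = 3, 0, -3/2, 0, 1/8, 0, -1/240, 0, …
g: a_k = -2, -4, -4, -8/3, -4/3, -8/15, -8/45, -16/315, …
L₀ := L_f ⊗_s L_g (sym. prod.), ord ≤ 2.
∫: right-multiply L₀ by Dx.
L = 5·Dx - 4·Dx^2 + Dx^3  (order 3).
h: a_k = 0, -6, -6, -3, -1/2, 7/20, 19/60, 39/280, …
ICs: h(0) = 0, h′(0) = -6, h′′(0) = -12.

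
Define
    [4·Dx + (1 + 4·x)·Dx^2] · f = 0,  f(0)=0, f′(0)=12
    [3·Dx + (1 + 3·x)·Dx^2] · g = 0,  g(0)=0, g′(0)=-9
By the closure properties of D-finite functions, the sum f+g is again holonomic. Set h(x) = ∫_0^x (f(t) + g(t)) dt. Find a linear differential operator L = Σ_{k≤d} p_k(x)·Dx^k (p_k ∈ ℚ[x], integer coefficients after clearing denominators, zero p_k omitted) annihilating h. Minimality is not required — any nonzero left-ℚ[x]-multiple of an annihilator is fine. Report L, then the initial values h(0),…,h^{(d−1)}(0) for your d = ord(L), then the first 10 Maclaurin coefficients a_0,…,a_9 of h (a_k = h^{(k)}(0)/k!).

f: a_k = 0, 12, -24, 64, -192, 3072/5, -2048, 49152/7, -24576, 262144/3, …
g: a_k = 0, -9, 27/2, -27, 243/4, -729/5, 729/2, -6561/7, 19683/8, -6561, …
Sum ⇒ L₀ = lclm(L_f,L_g) in ℚ(x)⟨Dx⟩.
∫: right-multiply L₀ by Dx.
L = 24·Dx^2 + (14 + 48·x)·Dx^3 + (1 + 7·x + 12·x^2)·Dx^4  (order 4).
h: a_k = 0, 0, 3/2, -7/2, 37/4, -105/4, 781/10, -481/2, 42591/56, -58975/24, …
ICs: h(0) = 0, h′(0) = 0, h′′(0) = 3, h′′′(0) = -21.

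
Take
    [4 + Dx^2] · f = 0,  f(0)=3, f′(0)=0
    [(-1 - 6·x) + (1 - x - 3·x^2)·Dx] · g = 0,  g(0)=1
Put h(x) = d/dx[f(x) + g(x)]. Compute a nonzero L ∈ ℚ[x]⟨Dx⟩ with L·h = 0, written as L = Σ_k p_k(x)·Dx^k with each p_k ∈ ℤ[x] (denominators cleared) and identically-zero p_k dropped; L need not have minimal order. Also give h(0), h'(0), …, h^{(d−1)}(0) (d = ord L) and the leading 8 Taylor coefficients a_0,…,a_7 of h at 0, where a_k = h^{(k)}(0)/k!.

L = (976 + 5056·x + 17104·x^2 + 11760·x^3 + 18720·x^4 + 3888·x^5 + 3888·x^6) + (-92 - 516·x + 372·x^2 + 1232·x^3 + 2280·x^4 + 3240·x^5 + 1512·x^6 + 1296·x^7)·Dx + (244 + 1264·x + 4276·x^2 + 2940·x^3 + 4680·x^4 + 972·x^5 + 972·x^6)·Dx^2 + (-23 - 129·x + 93·x^2 + 308·x^3 + 570·x^4 + 810·x^5 + 378·x^6 + 324·x^7)·Dx^3  (order 3).
h: a_k = 1, -4, 21, 84, 200, 2902/5, 1519, 426736/105, …
ICs: h(0) = 1, h′(0) = -4, h′′(0) = 42.

f: a_k = 3, 0, -6, 0, 2, 0, -4/15, 0, …
g: a_k = 1, 1, 4, 7, 19, 40, 97, 217, …
Sum ⇒ L₀ = lclm(L_f,L_g) in ℚ(x)⟨Dx⟩.
Derive L from L₀ (diff closure).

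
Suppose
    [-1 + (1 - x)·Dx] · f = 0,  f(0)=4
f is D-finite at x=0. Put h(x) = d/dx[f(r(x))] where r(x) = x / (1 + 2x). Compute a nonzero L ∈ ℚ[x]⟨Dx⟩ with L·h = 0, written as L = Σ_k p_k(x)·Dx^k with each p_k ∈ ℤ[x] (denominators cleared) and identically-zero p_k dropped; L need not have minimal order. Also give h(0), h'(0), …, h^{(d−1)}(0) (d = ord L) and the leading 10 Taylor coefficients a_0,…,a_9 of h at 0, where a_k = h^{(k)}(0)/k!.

f: a_k = 4, 4, 4, 4, 4, 4, 4, 4, 4, 4, …
f∘r: x↦r, Dx↦Dx/r' in L_f ⇒ L₀.
Differentiate: ansatz ord ≤ ord L₀ ⇒ L.
L = -4 + (-2 - 2·x)·Dx  (order 1).
h: a_k = 4, -8, 12, -16, 20, -24, 28, -32, 36, -40, …
ICs: h(0) = 4.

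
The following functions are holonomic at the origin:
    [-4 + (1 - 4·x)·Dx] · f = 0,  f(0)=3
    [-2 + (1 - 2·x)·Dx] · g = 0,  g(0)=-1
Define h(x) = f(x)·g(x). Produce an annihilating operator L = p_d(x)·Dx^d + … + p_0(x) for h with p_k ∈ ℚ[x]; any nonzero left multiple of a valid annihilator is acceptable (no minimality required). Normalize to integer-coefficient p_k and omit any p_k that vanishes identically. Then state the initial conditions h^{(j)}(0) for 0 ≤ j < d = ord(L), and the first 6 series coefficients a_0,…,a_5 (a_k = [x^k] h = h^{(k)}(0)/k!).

f: a_k = 3, 12, 48, 192, 768, 3072, …
g: a_k = -1, -2, -4, -8, -16, -32, …
Product ⇒ symmetric product L₀, ord ≤ 1.
L = (-6 + 16·x) + (1 - 6·x + 8·x^2)·Dx  (order 1).
h: a_k = -3, -18, -84, -360, -1488, -6048, …
ICs: h(0) = -3.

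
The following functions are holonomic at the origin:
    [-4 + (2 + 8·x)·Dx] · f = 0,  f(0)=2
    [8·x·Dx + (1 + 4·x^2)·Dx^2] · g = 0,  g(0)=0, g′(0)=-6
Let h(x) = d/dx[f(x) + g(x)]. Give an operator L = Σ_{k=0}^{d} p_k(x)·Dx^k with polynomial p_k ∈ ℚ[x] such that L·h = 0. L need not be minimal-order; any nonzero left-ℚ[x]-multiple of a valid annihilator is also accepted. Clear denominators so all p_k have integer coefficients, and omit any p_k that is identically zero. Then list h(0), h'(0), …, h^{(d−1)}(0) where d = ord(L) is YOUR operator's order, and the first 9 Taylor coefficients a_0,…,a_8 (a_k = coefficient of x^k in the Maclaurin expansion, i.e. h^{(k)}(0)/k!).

L = (-8 - 80·x + 96·x^2 + 192·x^3) + (-10 - 32·x - 64·x^2 + 384·x^3 + 672·x^4)·Dx + (-1 + 24·x^2 + 48·x^3 + 112·x^4 + 192·x^5)·Dx^2  (order 2).
h: a_k = -2, -8, 48, -80, 184, -1008, 4080, -13728, 49944, …
ICs: h(0) = -2, h′(0) = -8.

f: a_k = 2, 4, -4, 8, -20, 56, -168, 528, -1716, …
g: a_k = 0, -6, 0, 8, 0, -96/5, 0, 384/7, 0, …
f+g: L₀ = lclm(L_f,L_g), ord ≤ 1+2.
Derive L from L₀ (diff closure).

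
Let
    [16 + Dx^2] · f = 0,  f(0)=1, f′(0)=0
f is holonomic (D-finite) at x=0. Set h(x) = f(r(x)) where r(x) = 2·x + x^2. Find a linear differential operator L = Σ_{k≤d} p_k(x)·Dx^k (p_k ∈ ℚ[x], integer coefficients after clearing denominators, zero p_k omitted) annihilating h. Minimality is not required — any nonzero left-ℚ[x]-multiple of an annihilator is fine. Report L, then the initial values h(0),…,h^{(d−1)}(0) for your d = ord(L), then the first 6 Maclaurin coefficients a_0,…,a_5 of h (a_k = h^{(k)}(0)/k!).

L = (64 + 192·x + 192·x^2 + 64·x^3) - Dx + (1 + x)·Dx^2  (order 2).
h: a_k = 1, 0, -32, -32, 488/3, 1024/3, …
ICs: h(0) = 1, h′(0) = 0.

f: a_k = 1, 0, -8, 0, 32/3, 0, …
L₀ from L_f via x↦r, Dx↦r'^{-1}Dx.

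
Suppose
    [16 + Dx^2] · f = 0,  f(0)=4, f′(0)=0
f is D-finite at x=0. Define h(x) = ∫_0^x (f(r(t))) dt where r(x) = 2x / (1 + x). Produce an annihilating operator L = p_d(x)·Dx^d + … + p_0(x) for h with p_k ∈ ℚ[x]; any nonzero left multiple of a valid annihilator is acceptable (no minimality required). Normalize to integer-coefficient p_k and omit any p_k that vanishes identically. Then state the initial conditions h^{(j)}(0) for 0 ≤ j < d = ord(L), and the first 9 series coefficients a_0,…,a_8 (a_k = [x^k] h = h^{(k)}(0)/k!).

L = 64·Dx + (2 + 6·x + 6·x^2 + 2·x^3)·Dx^2 + (1 + 4·x + 6·x^2 + 4·x^3 + x^4)·Dx^3  (order 3).
h: a_k = 0, 4, 0, -128/3, 64, 896/15, -3328/9, 212864/315, -2592/5, …
ICs: h(0) = 0, h′(0) = 4, h′′(0) = 0.

f: a_k = 4, 0, -32, 0, 128/3, 0, -1024/45, 0, 2048/315, …
f∘r: x↦r, Dx↦Dx/r' in L_f ⇒ L₀.
h=∫h₀ ⇒ L = L₀·Dx.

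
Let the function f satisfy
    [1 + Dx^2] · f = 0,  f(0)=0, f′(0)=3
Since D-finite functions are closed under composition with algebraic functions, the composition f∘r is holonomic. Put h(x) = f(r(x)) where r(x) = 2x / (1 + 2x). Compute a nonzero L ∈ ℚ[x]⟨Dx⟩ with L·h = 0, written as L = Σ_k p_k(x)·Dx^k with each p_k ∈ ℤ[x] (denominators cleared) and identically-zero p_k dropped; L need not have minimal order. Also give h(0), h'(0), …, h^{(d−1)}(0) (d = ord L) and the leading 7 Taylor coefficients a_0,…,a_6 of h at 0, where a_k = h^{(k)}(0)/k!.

L = 4 + (4 + 24·x + 48·x^2 + 32·x^3)·Dx + (1 + 8·x + 24·x^2 + 32·x^3 + 16·x^4)·Dx^2  (order 2).
h: a_k = 0, 6, -12, 20, -24, 4/5, 120, …
ICs: h(0) = 0, h′(0) = 6.

f: a_k = 0, 3, 0, -1/2, 0, 1/40, 0, …
f∘r: x↦r, Dx↦Dx/r' in L_f ⇒ L₀.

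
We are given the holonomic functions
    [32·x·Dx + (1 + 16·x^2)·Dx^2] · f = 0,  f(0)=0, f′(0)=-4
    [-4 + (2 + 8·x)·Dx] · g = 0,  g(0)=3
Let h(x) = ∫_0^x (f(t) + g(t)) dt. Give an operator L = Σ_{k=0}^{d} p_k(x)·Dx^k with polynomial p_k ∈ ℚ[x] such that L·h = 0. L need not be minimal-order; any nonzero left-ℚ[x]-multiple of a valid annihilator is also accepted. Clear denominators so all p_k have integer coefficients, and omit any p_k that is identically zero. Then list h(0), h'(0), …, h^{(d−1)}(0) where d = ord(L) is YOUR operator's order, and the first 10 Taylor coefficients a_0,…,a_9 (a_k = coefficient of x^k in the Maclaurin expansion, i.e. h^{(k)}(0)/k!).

L = (-32 - 320·x + 1536·x^2 + 3072·x^3)·Dx^2 + (-22 - 128·x + 320·x^2 + 6144·x^3 + 10752·x^4)·Dx^3 + (-1 + 12·x + 96·x^2 + 384·x^3 + 1792·x^4 + 3072·x^5)·Dx^4  (order 4).
h: a_k = 0, 3, 1, -2, 25/3, -6, -302/15, -36, 2741/7, -286, …
ICs: h(0) = 0, h′(0) = 3, h′′(0) = 2, h′′′(0) = -12.

f: a_k = 0, -4, 0, 64/3, 0, -1024/5, 0, 16384/7, 0, -262144/9, …
g: a_k = 3, 6, -6, 12, -30, 84, -252, 792, -2574, 8580, …
L₀ := lclm(L_f,L_g); ord L₀ ≤ 2+1.
Integrate: L := L₀·Dx.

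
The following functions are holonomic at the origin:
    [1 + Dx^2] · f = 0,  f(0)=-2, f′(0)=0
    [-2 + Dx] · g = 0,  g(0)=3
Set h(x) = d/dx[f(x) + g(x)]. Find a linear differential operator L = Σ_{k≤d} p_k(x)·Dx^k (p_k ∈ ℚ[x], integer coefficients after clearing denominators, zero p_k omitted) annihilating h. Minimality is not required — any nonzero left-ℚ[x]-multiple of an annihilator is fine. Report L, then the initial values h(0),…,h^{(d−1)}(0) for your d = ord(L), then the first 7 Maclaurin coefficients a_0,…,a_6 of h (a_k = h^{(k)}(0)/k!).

f: a_k = -2, 0, 1, 0, -1/12, 0, 1/360, …
g: a_k = 3, 6, 6, 4, 2, 4/5, 4/15, …
h₀=f+g: left-lcm gives L₀, ord ≤ 3.
Derive L from L₀ (diff closure).
L = 2 - Dx + 2·Dx^2 - Dx^3  (order 3).
h: a_k = 6, 14, 12, 23/3, 4, 97/60, 8/15, …
ICs: h(0) = 6, h′(0) = 14, h′′(0) = 24.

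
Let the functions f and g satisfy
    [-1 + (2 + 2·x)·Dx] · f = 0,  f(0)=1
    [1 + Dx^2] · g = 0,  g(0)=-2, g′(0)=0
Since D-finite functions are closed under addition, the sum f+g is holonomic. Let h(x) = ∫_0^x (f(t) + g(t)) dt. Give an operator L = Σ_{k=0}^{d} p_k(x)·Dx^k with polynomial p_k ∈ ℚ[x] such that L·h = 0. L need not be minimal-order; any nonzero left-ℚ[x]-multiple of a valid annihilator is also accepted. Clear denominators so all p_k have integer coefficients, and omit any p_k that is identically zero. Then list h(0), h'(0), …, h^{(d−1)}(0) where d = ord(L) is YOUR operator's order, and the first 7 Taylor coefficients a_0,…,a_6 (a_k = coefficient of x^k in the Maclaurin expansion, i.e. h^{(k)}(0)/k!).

L = (-7 - 8·x - 4·x^2)·Dx + (6 + 22·x + 24·x^2 + 8·x^3)·Dx^2 + (-7 - 8·x - 4·x^2)·Dx^3 + (6 + 22·x + 24·x^2 + 8·x^3)·Dx^4  (order 4).
h: a_k = 0, -1, 1/4, 7/24, 1/64, -47/1920, 7/1536, …
ICs: h(0) = 0, h′(0) = -1, h′′(0) = 1/2, h′′′(0) = 7/4.

f: a_k = 1, 1/2, -1/8, 1/16, -5/128, 7/256, -21/1024, …
g: a_k = -2, 0, 1, 0, -1/12, 0, 1/360, …
Weyl lclm of L_f,L_g ⇒ L₀ (ord ≤ 3).
∫: right-multiply L₀ by Dx.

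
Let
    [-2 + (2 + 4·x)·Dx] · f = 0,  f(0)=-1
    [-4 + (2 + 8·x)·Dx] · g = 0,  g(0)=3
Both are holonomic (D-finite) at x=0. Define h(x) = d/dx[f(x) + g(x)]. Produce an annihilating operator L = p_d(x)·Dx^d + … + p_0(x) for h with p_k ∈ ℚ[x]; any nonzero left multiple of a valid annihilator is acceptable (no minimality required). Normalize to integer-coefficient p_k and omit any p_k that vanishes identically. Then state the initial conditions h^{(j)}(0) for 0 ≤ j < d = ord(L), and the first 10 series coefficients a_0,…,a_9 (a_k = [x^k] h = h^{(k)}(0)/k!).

f: a_k = -1, -1, 1/2, -1/2, 5/8, -7/8, 21/16, -33/16, 429/128, -715/128, …
g: a_k = 3, 6, -6, 12, -30, 84, -252, 792, -2574, 8580, …
L₀ := lclm(L_f,L_g); ord L₀ ≤ 1+1.
h=h₀': d/dx-closure on L₀ ⇒ L.
L = -6 + (-9 - 24·x)·Dx + (-1 - 6·x - 8·x^2)·Dx^2  (order 2).
h: a_k = 5, -11, 69/2, -235/2, 3325/8, -12033/8, 88473/16, -329043/16, 9877725/128, -37328005/128, …
ICs: h(0) = 5, h′(0) = -11.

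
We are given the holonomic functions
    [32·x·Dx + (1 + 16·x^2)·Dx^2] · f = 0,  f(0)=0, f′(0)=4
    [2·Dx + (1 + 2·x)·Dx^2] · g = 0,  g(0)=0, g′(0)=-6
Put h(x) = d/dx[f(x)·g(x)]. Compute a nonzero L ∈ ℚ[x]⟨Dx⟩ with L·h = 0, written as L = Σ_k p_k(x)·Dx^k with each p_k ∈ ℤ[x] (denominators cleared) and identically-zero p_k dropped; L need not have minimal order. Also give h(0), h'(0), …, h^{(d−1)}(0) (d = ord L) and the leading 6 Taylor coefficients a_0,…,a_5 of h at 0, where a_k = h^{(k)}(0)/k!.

L = (2304 + 8960·x + 114688·x^2 + 552960·x^3 + 983040·x^4 + 851968·x^5 + 1048576·x^7) + (1032 + 14720·x + 111872·x^2 + 616448·x^3 + 1884160·x^4 + 3047424·x^5 + 2293760·x^6 + 1572864·x^7 + 3670016·x^8)·Dx + (72 + 2512·x + 19968·x^2 + 99072·x^3 + 393216·x^4 + 1019904·x^5 + 1572864·x^6 + 1376256·x^7 + 1572864·x^8 + 2097152·x^9)·Dx^2 + (17 + 132·x + 964·x^2 + 4864·x^3 + 18432·x^4 + 55296·x^5 + 129024·x^6 + 196608·x^7 + 196608·x^8 + 262144·x^9 + 262144·x^10)·Dx^3  (order 3).
h: a_k = 0, -48, 72, 384, -400, -34048/5, …
ICs: h(0) = 0, h′(0) = -48, h′′(0) = 144.

f: a_k = 0, 4, 0, -64/3, 0, 1024/5, …
g: a_k = 0, -6, 6, -8, 12, -96/5, …
Sym-product of L_f,L_g gives L₀ (≤ ord 4).
Differentiate: ansatz ord ≤ ord L₀ ⇒ L.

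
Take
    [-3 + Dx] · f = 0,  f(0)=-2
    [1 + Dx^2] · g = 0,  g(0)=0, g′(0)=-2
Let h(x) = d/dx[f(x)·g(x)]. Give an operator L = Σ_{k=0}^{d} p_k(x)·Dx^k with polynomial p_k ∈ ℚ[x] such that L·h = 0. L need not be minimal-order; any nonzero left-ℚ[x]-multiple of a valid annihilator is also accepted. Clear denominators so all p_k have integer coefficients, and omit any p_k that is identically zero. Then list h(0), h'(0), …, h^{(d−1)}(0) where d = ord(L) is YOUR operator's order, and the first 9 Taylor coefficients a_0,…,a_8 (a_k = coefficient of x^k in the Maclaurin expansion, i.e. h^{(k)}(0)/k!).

L = 10 - 6·Dx + Dx^2  (order 2).
h: a_k = 4, 24, 52, 64, 158/3, 156/5, 614/45, 64/15, 481/630, …
ICs: h(0) = 4, h′(0) = 24.

f: a_k = -2, -6, -9, -9, -27/4, -81/20, -81/40, -243/280, -729/2240, …
g: a_k = 0, -2, 0, 1/3, 0, -1/60, 0, 1/2520, 0, …
L₀ := L_f ⊗_s L_g (sym. prod.), ord ≤ 2.
Differentiate: ansatz ord ≤ ord L₀ ⇒ L.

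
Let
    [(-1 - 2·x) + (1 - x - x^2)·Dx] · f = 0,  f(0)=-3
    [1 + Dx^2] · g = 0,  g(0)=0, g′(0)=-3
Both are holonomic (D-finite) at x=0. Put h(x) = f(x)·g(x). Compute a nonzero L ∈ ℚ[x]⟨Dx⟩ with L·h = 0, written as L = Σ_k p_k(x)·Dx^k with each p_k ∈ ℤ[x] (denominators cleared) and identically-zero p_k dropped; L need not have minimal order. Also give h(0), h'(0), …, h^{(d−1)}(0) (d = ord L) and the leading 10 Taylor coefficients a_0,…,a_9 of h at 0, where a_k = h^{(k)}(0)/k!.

f: a_k = -3, -3, -6, -9, -15, -24, -39, -63, -102, -165, …
g: a_k = 0, -3, 0, 1/2, 0, -1/40, 0, 1/1680, 0, -1/120960, …
L₀ := L_f ⊗_s L_g (sym. prod.), ord ≤ 2.
L = (1 + x + x^2) + (2 + 4·x)·Dx + (-1 + x + x^2)·Dx^2  (order 2).
h: a_k = 0, 9, 9, 33/2, 51/2, 1683/40, 2703/40, 61403/560, 19849/112, 11566657/40320, …
ICs: h(0) = 0, h′(0) = 9.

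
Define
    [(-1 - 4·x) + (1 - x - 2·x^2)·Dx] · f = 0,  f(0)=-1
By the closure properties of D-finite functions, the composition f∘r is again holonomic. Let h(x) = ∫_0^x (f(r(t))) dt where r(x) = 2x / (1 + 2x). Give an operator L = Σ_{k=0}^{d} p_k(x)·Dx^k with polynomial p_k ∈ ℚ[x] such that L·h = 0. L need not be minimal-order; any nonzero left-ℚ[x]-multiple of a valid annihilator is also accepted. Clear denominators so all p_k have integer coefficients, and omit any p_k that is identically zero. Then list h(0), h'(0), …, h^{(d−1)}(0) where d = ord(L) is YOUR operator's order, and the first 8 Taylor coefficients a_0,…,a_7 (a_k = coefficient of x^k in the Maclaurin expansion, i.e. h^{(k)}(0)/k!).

f: a_k = -1, -1, -3, -5, -11, -21, -43, -85, …
L₀ from L_f via x↦r, Dx↦r'^{-1}Dx.
h=∫h₀ ⇒ L = L₀·Dx.
L = (2 + 20·x)·Dx + (-1 - 4·x + 4·x^2 + 16·x^3)·Dx^2  (order 2).
h: a_k = 0, -1, -1, -8/3, 0, -64/5, 64/3, -768/7, …
ICs: h(0) = 0, h′(0) = -1.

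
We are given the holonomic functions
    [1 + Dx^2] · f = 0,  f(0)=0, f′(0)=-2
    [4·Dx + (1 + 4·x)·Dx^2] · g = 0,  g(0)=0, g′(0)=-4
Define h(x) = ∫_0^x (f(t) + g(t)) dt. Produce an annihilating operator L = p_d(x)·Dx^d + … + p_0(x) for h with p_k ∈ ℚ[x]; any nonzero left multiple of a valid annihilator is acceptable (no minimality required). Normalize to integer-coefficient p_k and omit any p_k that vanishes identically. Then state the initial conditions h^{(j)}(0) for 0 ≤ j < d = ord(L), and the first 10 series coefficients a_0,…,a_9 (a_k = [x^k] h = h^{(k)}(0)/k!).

f: a_k = 0, -2, 0, 1/3, 0, -1/60, 0, 1/2520, 0, -1/181440, …
g: a_k = 0, -4, 8, -64/3, 64, -1024/5, 2048/3, -16384/7, 8192, -262144/9, …
L₀ := lclm(L_f,L_g); ord L₀ ≤ 2+2.
h=∫h₀ ⇒ L = L₀·Dx.
L = (388 + 32·x + 64·x^2)·Dx^2 + (33 + 140·x + 48·x^2 + 64·x^3)·Dx^3 + (388 + 32·x + 64·x^2)·Dx^4 + (33 + 140·x + 48·x^2 + 64·x^3)·Dx^5  (order 5).
h: a_k = 0, 0, -3, 8/3, -21/4, 64/5, -12289/360, 2048/21, -5898239/20160, 8192/9, …
ICs: h(0) = 0, h′(0) = 0, h′′(0) = -6, h′′′(0) = 16, h′′′′(0) = -126.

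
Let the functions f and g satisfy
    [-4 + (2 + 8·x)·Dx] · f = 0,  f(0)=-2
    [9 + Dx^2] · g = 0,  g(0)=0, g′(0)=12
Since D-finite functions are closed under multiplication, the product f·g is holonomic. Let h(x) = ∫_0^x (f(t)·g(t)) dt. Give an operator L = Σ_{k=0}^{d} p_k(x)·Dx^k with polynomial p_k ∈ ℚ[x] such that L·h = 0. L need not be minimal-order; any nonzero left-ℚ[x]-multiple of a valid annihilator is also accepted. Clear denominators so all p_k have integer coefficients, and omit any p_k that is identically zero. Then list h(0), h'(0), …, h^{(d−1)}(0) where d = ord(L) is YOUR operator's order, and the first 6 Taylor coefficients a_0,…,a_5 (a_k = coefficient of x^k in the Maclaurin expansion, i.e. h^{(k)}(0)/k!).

L = (21 + 72·x + 144·x^2)·Dx + (-4 - 16·x)·Dx^2 + (1 + 8·x + 16·x^2)·Dx^3  (order 3).
h: a_k = 0, 0, -12, -16, 21, -24/5, …
ICs: h(0) = 0, h′(0) = 0, h′′(0) = -24.

f: a_k = -2, -4, 4, -8, 20, -56, …
g: a_k = 0, 12, 0, -18, 0, 81/10, …
Sym-product of L_f,L_g gives L₀ (≤ ord 2).
∫: right-multiply L₀ by Dx.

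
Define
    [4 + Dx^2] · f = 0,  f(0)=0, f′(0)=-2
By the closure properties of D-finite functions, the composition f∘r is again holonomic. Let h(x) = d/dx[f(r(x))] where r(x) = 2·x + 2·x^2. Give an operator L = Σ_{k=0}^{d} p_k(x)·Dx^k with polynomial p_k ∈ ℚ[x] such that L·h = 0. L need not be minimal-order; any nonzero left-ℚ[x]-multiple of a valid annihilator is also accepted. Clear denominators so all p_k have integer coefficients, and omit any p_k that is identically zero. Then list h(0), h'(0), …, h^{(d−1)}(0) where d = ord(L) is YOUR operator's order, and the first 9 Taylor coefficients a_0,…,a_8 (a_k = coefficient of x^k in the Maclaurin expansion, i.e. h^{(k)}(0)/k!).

f: a_k = 0, -2, 0, 4/3, 0, -4/15, 0, 8/315, 0, …
L₀ from L_f via x↦r, Dx↦r'^{-1}Dx.
h₀' ⇒ L via d/dx closure of L₀.
L = (28 + 128·x + 384·x^2 + 512·x^3 + 256·x^4) + (-6 - 12·x)·Dx + (1 + 4·x + 4·x^2)·Dx^2  (order 2).
h: a_k = -4, -8, 32, 128, 352/3, -192, -25856/45, -22528/45, 70528/315, …
ICs: h(0) = -4, h′(0) = -8.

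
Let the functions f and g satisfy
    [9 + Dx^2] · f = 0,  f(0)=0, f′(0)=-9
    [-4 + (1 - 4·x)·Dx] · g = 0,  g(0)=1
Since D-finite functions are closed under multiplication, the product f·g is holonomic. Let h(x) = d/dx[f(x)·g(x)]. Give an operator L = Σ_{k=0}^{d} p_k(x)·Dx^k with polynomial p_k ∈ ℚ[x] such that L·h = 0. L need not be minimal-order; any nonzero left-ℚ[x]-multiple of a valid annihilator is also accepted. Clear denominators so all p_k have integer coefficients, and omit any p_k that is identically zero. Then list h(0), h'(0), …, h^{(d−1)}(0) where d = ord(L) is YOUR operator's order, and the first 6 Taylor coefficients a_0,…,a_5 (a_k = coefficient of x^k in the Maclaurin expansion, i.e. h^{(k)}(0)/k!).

L = (-23 - 72·x + 144·x^2) + (-8 + 32·x)·Dx + (1 - 8·x + 16·x^2)·Dx^2  (order 2).
h: a_k = -9, -72, -783/2, -2088, -83763/8, -251289/5, …
ICs: h(0) = -9, h′(0) = -72.

f: a_k = 0, -9, 0, 27/2, 0, -243/40, …
g: a_k = 1, 4, 16, 64, 256, 1024, …
Product ⇒ symmetric product L₀, ord ≤ 2.
Differentiate: ansatz ord ≤ ord L₀ ⇒ L.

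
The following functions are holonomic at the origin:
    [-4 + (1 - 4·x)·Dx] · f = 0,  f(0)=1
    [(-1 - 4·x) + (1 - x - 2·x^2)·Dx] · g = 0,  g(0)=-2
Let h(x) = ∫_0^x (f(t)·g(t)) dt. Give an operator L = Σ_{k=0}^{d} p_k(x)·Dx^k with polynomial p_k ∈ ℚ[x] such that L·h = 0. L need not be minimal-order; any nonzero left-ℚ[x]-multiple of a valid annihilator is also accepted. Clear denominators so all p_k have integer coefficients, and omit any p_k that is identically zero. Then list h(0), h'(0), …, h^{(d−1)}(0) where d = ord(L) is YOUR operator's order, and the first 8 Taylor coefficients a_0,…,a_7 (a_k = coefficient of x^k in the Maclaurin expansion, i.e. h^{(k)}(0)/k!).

f: a_k = 1, 4, 16, 64, 256, 1024, 4096, 16384, …
g: a_k = -2, -2, -6, -10, -22, -42, -86, -170, …
Sym-product of L_f,L_g gives L₀ (≤ ord 1).
h=∫₀ˣh₀: take L = L₀·Dx.
L = (-5 + 4·x + 24·x^2)·Dx + (1 - 5·x + 2·x^2 + 8·x^3)·Dx^2  (order 2).
h: a_k = 0, -2, -5, -46/3, -97/2, -798/5, -539, -13022/7, …
ICs: h(0) = 0, h′(0) = -2.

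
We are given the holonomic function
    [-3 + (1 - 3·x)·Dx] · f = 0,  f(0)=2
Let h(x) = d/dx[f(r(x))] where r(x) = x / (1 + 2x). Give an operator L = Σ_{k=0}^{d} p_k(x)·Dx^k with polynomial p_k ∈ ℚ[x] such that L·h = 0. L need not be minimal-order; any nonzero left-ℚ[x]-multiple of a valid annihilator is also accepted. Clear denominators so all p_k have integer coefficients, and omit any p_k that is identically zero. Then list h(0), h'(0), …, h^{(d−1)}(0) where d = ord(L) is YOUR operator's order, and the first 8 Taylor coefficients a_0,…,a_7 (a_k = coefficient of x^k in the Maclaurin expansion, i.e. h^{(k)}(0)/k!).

f: a_k = 2, 6, 18, 54, 162, 486, 1458, 4374, …
Change of var in L_f (x↦r) gives L₀.
h=h₀': d/dx-closure on L₀ ⇒ L.
L = 4 + (-2 + 2·x)·Dx  (order 1).
h: a_k = 6, 12, 18, 24, 30, 36, 42, 48, …
ICs: h(0) = 6.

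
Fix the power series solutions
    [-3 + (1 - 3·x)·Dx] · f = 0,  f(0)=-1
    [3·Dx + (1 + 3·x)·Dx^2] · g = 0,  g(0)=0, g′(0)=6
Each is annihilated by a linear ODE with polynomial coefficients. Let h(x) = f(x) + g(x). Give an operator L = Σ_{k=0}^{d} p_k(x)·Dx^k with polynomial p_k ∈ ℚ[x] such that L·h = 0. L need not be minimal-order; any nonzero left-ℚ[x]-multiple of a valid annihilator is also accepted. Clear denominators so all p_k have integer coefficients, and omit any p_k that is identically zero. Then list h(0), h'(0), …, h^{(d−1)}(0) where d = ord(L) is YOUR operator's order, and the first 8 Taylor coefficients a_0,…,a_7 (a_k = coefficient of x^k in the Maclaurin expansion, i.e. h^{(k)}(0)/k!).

f: a_k = -1, -3, -9, -27, -81, -243, -729, -2187, …
g: a_k = 0, 6, -9, 18, -81/2, 486/5, -243, 4374/7, …
L₀ := lclm(L_f,L_g); ord L₀ ≤ 1+2.
L = (30 + 18·x)·Dx + (4 + 48·x + 36·x^2)·Dx^2 + (-1 - x + 9·x^2 + 9·x^3)·Dx^3  (order 3).
h: a_k = -1, 3, -18, -9, -243/2, -729/5, -972, -10935/7, …
ICs: h(0) = -1, h′(0) = 3, h′′(0) = -36.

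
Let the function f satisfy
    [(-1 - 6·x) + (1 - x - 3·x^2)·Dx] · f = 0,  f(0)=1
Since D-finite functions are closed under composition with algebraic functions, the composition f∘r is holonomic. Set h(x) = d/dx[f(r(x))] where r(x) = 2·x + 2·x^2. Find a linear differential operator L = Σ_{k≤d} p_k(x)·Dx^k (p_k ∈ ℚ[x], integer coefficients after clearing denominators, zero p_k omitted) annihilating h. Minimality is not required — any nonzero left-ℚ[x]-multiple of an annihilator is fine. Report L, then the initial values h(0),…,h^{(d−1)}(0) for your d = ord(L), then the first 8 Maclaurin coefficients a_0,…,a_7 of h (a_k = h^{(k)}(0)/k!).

L = (18 + 156·x + 804·x^2 + 2736·x^3 + 4968·x^4 + 4320·x^5 + 1440·x^6) + (-1 - 12·x + 6·x^2 + 268·x^3 + 900·x^4 + 1368·x^5 + 1008·x^6 + 288·x^7)·Dx  (order 1).
h: a_k = 2, 36, 264, 1952, 13320, 86928, 553280, 3445632, …
ICs: h(0) = 2.

f: a_k = 1, 1, 4, 7, 19, 40, 97, 217, …
h₀=f(r): pull back L_f along r ⇒ L₀.
Differentiate: ansatz ord ≤ ord L₀ ⇒ L.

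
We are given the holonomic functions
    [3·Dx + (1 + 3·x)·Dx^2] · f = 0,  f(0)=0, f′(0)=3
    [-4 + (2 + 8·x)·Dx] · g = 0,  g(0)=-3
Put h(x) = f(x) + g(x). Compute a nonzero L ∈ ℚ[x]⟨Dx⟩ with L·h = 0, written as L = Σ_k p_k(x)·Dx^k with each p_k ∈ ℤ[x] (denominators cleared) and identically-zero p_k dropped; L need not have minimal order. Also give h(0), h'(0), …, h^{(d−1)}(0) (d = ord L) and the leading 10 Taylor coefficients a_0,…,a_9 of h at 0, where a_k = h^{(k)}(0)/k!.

L = 36·x·Dx + (6 + 72·x + 180·x^2)·Dx^2 + (1 + 13·x + 54·x^2 + 72·x^3)·Dx^3  (order 3).
h: a_k = -3, -3, 3/2, -3, 39/4, -177/5, 261/2, -3357/7, 14031/8, -6393, …
ICs: h(0) = -3, h′(0) = -3, h′′(0) = 3.

f: a_k = 0, 3, -9/2, 9, -81/4, 243/5, -243/2, 2187/7, -6561/8, 2187, …
g: a_k = -3, -6, 6, -12, 30, -84, 252, -792, 2574, -8580, …
f+g: L₀ = lclm(L_f,L_g), ord ≤ 2+1.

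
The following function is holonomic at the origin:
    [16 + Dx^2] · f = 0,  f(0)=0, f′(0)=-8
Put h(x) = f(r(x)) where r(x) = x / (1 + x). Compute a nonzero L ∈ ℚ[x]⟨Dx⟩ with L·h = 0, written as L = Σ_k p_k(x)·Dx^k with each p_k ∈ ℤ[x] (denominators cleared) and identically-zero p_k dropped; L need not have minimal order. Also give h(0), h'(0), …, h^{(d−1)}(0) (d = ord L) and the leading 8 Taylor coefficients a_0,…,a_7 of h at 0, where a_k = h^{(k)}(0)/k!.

f: a_k = 0, -8, 0, 64/3, 0, -256/15, 0, 2048/315, …
L₀ from L_f via x↦r, Dx↦r'^{-1}Dx.
L = 16 + (2 + 6·x + 6·x^2 + 2·x^3)·Dx + (1 + 4·x + 6·x^2 + 4·x^3 + x^4)·Dx^2  (order 2).
h: a_k = 0, -8, 8, 40/3, -56, 1544/15, -120, 19688/315, …
ICs: h(0) = 0, h′(0) = -8.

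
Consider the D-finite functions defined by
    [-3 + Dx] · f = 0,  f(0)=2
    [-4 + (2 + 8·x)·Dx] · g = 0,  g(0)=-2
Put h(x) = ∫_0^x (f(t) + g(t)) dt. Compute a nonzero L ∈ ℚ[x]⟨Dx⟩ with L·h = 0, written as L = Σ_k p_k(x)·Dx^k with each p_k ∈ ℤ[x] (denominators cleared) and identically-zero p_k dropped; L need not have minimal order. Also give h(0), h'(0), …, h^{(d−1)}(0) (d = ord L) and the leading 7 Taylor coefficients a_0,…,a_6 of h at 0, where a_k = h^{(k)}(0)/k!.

f: a_k = 2, 6, 9, 9, 27/4, 81/20, 81/40, …
g: a_k = -2, -4, 4, -8, 20, -56, 168, …
Weyl lclm of L_f,L_g ⇒ L₀ (ord ≤ 2).
Integrate: L := L₀·Dx.
L = (30 + 72·x)·Dx + (-13 - 72·x - 144·x^2)·Dx^2 + (1 + 16·x + 48·x^2)·Dx^3  (order 3).
h: a_k = 0, 0, 1, 13/3, 1/4, 107/20, -1039/120, …
ICs: h(0) = 0, h′(0) = 0, h′′(0) = 2.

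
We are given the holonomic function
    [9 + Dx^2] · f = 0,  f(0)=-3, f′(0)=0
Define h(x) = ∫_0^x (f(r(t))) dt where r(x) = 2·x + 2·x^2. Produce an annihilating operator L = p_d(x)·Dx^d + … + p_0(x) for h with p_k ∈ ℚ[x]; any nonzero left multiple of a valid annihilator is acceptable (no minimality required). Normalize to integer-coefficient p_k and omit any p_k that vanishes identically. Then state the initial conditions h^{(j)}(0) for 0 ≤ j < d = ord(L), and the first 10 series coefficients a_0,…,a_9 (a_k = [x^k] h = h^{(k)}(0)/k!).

f: a_k = -3, 0, 27/2, 0, -81/8, 0, 243/80, 0, -2187/4480, 0, …
Substitute x→r, Dx→(1/r')Dx; clear ⇒ L₀.
h=∫₀ˣh₀: take L = L₀·Dx.
L = (36 + 216·x + 432·x^2 + 288·x^3)·Dx - 2·Dx^2 + (1 + 2·x)·Dx^3  (order 3).
h: a_k = 0, -3, 0, 18, 27, -108/5, -108, -3888/35, 324/5, 10224/35, …
ICs: h(0) = 0, h′(0) = -3, h′′(0) = 0.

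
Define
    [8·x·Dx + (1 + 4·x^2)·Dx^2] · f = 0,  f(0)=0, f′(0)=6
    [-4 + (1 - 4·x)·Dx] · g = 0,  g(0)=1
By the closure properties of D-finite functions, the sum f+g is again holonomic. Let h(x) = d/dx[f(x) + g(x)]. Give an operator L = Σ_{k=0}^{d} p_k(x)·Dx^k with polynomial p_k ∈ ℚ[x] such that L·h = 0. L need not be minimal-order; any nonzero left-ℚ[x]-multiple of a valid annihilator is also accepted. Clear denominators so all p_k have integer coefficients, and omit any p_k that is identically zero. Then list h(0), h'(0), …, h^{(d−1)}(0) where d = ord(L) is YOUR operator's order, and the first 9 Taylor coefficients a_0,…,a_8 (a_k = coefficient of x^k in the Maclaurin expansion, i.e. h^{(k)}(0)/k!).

L = (8 - 128·x - 96·x^2) + (-13 + 8·x - 100·x^2 - 96·x^3)·Dx + (1 - 3·x - 12·x^3 - 16·x^4)·Dx^2  (order 2).
h: a_k = 10, 32, 168, 1024, 5216, 24576, 114304, 524288, 2360832, …
ICs: h(0) = 10, h′(0) = 32.

f: a_k = 0, 6, 0, -8, 0, 96/5, 0, -384/7, 0, …
g: a_k = 1, 4, 16, 64, 256, 1024, 4096, 16384, 65536, …
Weyl lclm of L_f,L_g ⇒ L₀ (ord ≤ 3).
Derive L from L₀ (diff closure).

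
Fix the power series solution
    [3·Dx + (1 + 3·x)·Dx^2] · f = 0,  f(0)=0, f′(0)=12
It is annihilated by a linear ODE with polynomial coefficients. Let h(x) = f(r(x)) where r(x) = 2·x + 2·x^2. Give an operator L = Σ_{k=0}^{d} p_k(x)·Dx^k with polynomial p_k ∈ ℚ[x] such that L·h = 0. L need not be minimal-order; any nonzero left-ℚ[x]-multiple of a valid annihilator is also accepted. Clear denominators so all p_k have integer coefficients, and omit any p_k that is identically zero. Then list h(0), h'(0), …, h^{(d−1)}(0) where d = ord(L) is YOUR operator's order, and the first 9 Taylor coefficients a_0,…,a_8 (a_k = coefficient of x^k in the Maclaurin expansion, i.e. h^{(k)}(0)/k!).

f: a_k = 0, 12, -18, 36, -81, 972/5, -486, 8748/7, -6561/2, …
f∘r: x↦r, Dx↦Dx/r' in L_f ⇒ L₀.
L = (4 + 12·x + 12·x^2)·Dx + (1 + 8·x + 18·x^2 + 12·x^3)·Dx^2  (order 2).
h: a_k = 0, 24, -48, 144, -504, 9504/5, -7488, 212544/7, -125712, …
ICs: h(0) = 0, h′(0) = 24.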